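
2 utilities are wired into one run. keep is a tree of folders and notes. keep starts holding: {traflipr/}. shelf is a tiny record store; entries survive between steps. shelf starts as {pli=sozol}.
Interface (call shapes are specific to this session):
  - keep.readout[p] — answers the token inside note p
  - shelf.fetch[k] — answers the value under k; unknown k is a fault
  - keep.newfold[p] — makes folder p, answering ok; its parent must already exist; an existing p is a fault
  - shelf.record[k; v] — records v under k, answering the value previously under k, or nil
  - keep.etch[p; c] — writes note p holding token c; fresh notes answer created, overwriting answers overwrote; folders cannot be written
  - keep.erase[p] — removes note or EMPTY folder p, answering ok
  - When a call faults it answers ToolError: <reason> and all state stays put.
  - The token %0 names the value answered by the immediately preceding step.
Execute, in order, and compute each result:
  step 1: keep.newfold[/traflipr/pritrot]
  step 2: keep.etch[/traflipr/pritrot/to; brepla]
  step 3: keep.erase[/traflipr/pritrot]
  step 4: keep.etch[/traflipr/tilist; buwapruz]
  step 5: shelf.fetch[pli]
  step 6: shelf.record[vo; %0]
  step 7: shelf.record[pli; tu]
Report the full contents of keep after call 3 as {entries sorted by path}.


I invoke keep.newfold using p→/traflipr/pritrot, and get ok.
Next I call keep.etch using p→/traflipr/pritrot/to, c→brepla, which returns created.
Then keep.erase using p→/traflipr/pritrot, and observe ToolError: not empty.
Next I call keep.etch using p→/traflipr/tilist, c→buwapruz, giving created.
Using shelf.fetch using k→pli, which returns sozol.
Invoking shelf.record using k→vo, v→%0, which returns nil.
I use shelf.record using k→pli, v→tu, giving sozol.

Answer: {traflipr/, traflipr/pritrot/, traflipr/pritrot/to=brepla}


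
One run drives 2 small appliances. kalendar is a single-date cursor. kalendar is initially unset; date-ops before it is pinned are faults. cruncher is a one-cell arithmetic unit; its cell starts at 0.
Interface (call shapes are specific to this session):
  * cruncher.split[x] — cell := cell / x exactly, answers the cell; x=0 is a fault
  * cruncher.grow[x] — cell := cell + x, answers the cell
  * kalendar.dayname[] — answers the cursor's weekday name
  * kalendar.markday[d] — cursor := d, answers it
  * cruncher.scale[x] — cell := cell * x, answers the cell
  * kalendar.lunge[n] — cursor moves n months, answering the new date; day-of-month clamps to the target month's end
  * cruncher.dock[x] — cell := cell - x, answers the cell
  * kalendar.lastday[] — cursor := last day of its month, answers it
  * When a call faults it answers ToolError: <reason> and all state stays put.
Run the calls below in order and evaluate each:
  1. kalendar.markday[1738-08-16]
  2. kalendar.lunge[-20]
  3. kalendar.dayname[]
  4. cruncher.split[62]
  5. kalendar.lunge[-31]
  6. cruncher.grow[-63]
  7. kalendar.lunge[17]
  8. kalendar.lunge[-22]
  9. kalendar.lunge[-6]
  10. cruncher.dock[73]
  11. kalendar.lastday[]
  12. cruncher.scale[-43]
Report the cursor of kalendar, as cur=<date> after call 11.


·→ kalendar.markday(d→1738-08-16)
·← 1738-08-16
·→ kalendar.lunge(n→-20)
·← 1736-12-16
·→ kalendar.dayname()
·← Sunday
·→ cruncher.split(x→62)
·← 0
·→ kalendar.lunge(n→-31)
·← 1734-05-16
·→ cruncher.grow(x→-63)
·← -63
·→ kalendar.lunge(n→17)
·← 1735-10-16
·→ kalendar.lunge(n→-22)
·← 1733-12-16
·→ kalendar.lunge(n→-6)
·← 1733-06-16
·→ cruncher.dock(x→73)
·← -136
·→ kalendar.lastday()
·← 1733-06-30
·→ cruncher.scale(x→-43)
·← 5848

Answer: cur=1733-06-30


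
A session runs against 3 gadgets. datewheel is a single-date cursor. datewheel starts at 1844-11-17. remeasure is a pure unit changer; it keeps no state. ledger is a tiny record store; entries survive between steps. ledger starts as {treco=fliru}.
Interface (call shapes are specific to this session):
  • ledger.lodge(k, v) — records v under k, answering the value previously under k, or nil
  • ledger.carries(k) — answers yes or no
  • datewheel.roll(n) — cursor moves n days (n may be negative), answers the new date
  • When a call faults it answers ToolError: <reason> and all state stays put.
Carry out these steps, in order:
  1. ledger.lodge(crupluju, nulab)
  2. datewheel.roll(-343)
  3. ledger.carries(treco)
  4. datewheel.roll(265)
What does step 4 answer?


Answer: 1844-08-31

Derivation:
// ledger.lodge(k='crupluju', v='nulab') => nil
// datewheel.roll(n='-343') => 1843-12-10
// ledger.carries(k='treco') => yes
// datewheel.roll(n='265') => 1844-08-31


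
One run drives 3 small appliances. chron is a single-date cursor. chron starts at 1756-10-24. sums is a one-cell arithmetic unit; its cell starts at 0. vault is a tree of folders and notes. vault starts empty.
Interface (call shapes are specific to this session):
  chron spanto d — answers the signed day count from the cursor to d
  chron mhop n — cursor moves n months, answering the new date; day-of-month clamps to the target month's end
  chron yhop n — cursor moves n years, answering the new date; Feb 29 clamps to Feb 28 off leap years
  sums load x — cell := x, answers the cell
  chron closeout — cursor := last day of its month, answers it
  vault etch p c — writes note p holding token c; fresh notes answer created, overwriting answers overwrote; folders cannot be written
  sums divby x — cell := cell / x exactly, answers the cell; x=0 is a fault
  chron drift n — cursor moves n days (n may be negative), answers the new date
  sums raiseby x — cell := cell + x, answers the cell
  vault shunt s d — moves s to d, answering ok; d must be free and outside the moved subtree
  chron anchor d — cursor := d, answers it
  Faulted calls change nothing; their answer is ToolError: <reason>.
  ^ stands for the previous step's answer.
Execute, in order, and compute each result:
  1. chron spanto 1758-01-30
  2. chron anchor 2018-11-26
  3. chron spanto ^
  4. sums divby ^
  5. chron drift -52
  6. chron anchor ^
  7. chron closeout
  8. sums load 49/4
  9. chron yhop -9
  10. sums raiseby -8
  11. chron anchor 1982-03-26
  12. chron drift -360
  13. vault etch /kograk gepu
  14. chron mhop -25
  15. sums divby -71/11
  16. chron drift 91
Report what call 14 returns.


# chron spanto(d→1758-01-30) : 463
# chron anchor(d→2018-11-26) : 2018-11-26
# chron spanto(d→^) : 0
# sums divby(x→^) : ToolError: division by zero
# chron drift(n→-52) : 2018-10-05
# chron anchor(d→^) : 2018-10-05
# chron closeout() : 2018-10-31
# sums load(x→49/4) : 49/4
# chron yhop(n→-9) : 2009-10-31
# sums raiseby(x→-8) : 17/4
# chron anchor(d→1982-03-26) : 1982-03-26
# chron drift(n→-360) : 1981-03-31
# vault etch(p→/kograk, c→gepu) : created
# chron mhop(n→-25) : 1979-02-28
# sums divby(x→-71/11) : -187/284
# chron drift(n→91) : 1979-05-30

Answer: 1979-02-28


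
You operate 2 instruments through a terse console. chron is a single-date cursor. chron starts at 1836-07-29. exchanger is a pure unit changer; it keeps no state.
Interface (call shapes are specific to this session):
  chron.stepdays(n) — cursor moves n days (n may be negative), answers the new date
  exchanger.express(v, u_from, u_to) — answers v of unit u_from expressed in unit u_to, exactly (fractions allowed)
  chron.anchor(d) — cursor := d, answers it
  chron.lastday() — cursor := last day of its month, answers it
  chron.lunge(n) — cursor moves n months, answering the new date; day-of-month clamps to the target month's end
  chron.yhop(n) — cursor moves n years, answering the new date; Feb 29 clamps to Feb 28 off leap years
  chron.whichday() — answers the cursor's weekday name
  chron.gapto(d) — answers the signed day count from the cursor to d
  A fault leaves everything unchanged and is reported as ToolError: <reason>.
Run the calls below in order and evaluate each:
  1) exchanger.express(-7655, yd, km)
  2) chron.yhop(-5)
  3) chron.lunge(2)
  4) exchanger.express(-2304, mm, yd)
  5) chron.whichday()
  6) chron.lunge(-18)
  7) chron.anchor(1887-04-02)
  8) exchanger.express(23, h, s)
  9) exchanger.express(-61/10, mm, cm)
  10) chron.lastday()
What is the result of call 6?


Answer: 1830-03-29

Derivation:
>> exchanger.express(-7655, yd, km)
<< -1749933/250000
>> chron.yhop(-5)
<< 1831-07-29
>> chron.lunge(2)
<< 1831-09-29
>> exchanger.express(-2304, mm, yd)
<< -320/127
>> chron.whichday()
<< Thursday
>> chron.lunge(-18)
<< 1830-03-29
>> chron.anchor(1887-04-02)
<< 1887-04-02
>> exchanger.express(23, h, s)
<< 82800
>> exchanger.express(-61/10, mm, cm)
<< -61/100
>> chron.lastday()
<< 1887-04-30


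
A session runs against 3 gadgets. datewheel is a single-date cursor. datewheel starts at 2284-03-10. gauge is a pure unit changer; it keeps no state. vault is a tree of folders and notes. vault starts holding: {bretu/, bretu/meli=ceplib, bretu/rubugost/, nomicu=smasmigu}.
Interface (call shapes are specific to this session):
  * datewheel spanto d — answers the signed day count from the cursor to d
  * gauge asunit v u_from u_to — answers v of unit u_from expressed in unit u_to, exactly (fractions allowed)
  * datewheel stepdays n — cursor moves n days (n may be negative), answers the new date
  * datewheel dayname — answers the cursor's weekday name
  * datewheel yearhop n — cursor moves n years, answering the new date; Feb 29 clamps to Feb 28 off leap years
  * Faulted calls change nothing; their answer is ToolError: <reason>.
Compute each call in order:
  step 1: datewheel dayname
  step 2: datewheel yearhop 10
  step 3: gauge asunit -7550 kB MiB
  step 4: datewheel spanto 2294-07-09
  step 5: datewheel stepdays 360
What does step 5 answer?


Answer: 2295-03-05

Derivation:
# datewheel dayname() ~> Monday
# datewheel yearhop(n: 10) ~> 2294-03-10
# gauge asunit(v: -7550, u_from: kB, u_to: MiB) ~> -471875/65536
# datewheel spanto(d: 2294-07-09) ~> 121
# datewheel stepdays(n: 360) ~> 2295-03-05


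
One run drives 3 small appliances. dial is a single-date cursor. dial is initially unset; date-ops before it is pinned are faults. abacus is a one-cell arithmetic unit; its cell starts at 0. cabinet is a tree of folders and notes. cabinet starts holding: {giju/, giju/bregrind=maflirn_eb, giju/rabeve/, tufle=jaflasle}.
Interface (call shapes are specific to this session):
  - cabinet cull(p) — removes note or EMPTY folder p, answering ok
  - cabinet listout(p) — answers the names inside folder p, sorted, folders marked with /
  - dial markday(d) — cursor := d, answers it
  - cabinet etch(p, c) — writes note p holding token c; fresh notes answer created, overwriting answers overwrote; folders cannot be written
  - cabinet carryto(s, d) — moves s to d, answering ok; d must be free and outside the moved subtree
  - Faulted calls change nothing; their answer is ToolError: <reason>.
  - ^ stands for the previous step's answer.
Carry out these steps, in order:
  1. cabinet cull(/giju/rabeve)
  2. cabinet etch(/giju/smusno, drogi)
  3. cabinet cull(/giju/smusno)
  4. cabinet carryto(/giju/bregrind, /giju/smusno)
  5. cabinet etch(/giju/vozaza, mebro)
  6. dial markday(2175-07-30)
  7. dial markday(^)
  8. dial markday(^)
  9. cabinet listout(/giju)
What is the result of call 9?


Answer: [smusno, vozaza]

Derivation:
// cabinet cull(/giju/rabeve) -> ok
// cabinet etch(/giju/smusno, drogi) -> created
// cabinet cull(/giju/smusno) -> ok
// cabinet carryto(/giju/bregrind, /giju/smusno) -> ok
// cabinet etch(/giju/vozaza, mebro) -> created
// dial markday(2175-07-30) -> 2175-07-30
// dial markday(^) -> 2175-07-30
// dial markday(^) -> 2175-07-30
// cabinet listout(/giju) -> [smusno, vozaza]


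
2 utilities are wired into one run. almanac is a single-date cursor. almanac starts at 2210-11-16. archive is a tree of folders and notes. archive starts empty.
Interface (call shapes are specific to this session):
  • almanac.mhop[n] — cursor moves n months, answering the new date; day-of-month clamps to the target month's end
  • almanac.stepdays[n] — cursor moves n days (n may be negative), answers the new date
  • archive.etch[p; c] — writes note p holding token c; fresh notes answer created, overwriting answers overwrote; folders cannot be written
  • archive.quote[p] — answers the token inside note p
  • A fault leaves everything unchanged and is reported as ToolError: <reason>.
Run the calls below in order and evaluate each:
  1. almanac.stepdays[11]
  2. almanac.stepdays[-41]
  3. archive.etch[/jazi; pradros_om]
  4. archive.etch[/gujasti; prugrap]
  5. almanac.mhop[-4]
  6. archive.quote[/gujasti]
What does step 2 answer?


Answer: 2210-10-17

Derivation:
;; stepdays(11) => 2210-11-27
;; stepdays(-41) => 2210-10-17
;; etch(/jazi, pradros_om) => created
;; etch(/gujasti, prugrap) => created
;; mhop(-4) => 2210-06-17
;; quote(/gujasti) => prugrap


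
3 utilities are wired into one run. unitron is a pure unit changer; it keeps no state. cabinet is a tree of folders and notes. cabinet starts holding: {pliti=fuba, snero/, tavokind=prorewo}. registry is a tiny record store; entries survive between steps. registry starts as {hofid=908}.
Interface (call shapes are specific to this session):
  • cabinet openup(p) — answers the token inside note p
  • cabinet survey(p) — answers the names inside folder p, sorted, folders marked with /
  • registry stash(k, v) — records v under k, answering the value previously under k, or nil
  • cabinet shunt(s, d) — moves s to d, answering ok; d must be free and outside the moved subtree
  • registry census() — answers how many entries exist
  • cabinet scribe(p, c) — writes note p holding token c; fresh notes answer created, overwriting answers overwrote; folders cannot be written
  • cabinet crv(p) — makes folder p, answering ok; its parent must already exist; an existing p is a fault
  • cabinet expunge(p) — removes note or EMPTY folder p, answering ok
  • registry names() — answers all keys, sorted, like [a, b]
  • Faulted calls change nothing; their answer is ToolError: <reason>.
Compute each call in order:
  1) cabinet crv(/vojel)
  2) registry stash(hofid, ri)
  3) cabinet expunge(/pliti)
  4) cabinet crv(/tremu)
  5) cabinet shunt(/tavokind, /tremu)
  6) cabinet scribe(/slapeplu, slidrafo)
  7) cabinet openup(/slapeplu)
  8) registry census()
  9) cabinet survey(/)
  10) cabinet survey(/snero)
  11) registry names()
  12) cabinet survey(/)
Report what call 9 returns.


[in] cabinet crv p='/vojel'
[out] ok
[in] registry stash k='hofid' v='ri'
[out] 908
[in] cabinet expunge p='/pliti'
[out] ok
[in] cabinet crv p='/tremu'
[out] ok
[in] cabinet shunt s='/tavokind' d='/tremu'
[out] ToolError: exists
[in] cabinet scribe p='/slapeplu' c='slidrafo'
[out] created
[in] cabinet openup p='/slapeplu'
[out] slidrafo
[in] registry census
[out] 1
[in] cabinet survey p='/'
[out] [slapeplu, snero/, tavokind, tremu/, vojel/]
[in] cabinet survey p='/snero'
[out] []
[in] registry names
[out] [hofid]
[in] cabinet survey p='/'
[out] [slapeplu, snero/, tavokind, tremu/, vojel/]

Answer: [slapeplu, snero/, tavokind, tremu/, vojel/]


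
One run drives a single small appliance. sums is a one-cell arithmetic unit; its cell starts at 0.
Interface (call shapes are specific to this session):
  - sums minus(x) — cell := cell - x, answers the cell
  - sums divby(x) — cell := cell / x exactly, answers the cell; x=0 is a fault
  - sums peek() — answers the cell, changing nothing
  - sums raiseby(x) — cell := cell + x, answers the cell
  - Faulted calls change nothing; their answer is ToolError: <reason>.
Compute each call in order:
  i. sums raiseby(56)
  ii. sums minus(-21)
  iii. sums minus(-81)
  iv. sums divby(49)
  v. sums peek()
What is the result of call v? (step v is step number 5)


Answer: 158/49

Derivation:
! sums raiseby(x: 56) -> 56
! sums minus(x: -21) -> 77
! sums minus(x: -81) -> 158
! sums divby(x: 49) -> 158/49
! sums peek() -> 158/49


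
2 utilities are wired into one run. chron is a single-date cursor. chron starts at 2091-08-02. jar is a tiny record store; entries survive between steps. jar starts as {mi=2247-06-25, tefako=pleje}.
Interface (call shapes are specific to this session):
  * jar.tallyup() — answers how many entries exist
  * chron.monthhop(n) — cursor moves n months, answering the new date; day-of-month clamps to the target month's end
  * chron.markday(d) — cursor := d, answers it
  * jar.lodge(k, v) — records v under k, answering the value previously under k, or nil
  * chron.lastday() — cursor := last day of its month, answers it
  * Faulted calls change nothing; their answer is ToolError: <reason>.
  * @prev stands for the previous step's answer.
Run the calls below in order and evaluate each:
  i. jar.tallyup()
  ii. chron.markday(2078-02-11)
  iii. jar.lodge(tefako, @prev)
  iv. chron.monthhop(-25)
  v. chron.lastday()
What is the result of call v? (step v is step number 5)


% jar.tallyup() ~> 2
% chron.markday(d: 2078-02-11) ~> 2078-02-11
% jar.lodge(k: tefako, v: @prev) ~> pleje
% chron.monthhop(n: -25) ~> 2076-01-11
% chron.lastday() ~> 2076-01-31

Answer: 2076-01-31


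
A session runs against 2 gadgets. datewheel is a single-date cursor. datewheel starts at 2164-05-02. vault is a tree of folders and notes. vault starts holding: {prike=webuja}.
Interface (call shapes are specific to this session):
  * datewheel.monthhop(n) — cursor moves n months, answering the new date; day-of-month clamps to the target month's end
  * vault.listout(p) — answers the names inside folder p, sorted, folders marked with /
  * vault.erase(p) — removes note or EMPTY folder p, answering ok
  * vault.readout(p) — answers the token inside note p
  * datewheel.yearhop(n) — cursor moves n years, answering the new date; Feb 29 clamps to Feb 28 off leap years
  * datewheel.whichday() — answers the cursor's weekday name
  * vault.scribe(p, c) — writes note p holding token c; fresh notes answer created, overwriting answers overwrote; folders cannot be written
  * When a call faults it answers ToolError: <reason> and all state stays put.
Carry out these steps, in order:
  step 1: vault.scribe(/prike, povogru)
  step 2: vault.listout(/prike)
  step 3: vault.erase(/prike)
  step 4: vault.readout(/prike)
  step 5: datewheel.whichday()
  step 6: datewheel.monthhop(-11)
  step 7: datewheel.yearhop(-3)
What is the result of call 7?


Answer: 2160-06-02

Derivation:
% vault.scribe p: /prike c: povogru
  overwrote
% vault.listout p: /prike
  ToolError: not a directory
% vault.erase p: /prike
  ok
% vault.readout p: /prike
  ToolError: not found
% datewheel.whichday
  Wednesday
% datewheel.monthhop n: -11
  2163-06-02
% datewheel.yearhop n: -3
  2160-06-02


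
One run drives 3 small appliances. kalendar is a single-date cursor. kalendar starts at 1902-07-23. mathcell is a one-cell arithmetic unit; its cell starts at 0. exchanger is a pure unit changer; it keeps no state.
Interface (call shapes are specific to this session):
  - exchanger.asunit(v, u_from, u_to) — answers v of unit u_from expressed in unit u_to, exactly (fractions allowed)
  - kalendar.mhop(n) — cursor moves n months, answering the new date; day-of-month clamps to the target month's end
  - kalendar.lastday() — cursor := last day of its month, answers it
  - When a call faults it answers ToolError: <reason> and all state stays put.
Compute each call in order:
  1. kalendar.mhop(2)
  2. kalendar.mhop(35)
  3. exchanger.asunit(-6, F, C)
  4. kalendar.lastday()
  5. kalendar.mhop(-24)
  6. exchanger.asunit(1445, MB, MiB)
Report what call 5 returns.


·→ kalendar.mhop(n=2)
·← 1902-09-23
·→ kalendar.mhop(n=35)
·← 1905-08-23
·→ exchanger.asunit(v=-6, u_from=F, u_to=C)
·← -190/9
·→ kalendar.lastday()
·← 1905-08-31
·→ kalendar.mhop(n=-24)
·← 1903-08-31
·→ exchanger.asunit(v=1445, u_from=MB, u_to=MiB)
·← 22578125/16384

Answer: 1903-08-31


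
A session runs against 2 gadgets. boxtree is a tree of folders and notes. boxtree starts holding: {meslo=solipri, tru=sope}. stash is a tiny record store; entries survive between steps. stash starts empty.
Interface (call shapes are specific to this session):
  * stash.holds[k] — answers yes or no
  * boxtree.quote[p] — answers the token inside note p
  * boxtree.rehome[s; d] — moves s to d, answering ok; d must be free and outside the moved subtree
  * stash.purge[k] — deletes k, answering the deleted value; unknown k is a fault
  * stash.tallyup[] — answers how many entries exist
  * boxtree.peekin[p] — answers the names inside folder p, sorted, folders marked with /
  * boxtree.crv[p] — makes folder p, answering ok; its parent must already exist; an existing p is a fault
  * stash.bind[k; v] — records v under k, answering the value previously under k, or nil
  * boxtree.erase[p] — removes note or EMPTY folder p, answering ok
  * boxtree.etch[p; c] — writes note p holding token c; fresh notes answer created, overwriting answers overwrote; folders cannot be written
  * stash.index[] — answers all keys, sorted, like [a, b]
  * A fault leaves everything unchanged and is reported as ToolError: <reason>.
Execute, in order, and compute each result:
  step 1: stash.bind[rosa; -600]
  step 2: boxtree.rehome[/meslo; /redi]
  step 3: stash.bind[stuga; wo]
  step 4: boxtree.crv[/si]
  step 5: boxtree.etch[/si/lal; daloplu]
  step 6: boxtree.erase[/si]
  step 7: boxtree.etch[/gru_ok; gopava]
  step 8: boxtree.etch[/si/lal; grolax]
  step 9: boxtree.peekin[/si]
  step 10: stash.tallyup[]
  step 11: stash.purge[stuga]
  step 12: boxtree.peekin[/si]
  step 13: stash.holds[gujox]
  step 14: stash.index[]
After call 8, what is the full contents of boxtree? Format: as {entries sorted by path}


-- 1. stash.bind(k=rosa, v=-600) => nil
-- 2. boxtree.rehome(s=/meslo, d=/redi) => ok
-- 3. stash.bind(k=stuga, v=wo) => nil
-- 4. boxtree.crv(p=/si) => ok
-- 5. boxtree.etch(p=/si/lal, c=daloplu) => created
-- 6. boxtree.erase(p=/si) => ToolError: not empty
-- 7. boxtree.etch(p=/gru_ok, c=gopava) => created
-- 8. boxtree.etch(p=/si/lal, c=grolax) => overwrote
-- 9. boxtree.peekin(p=/si) => [lal]
-- 10. stash.tallyup() => 2
-- 11. stash.purge(k=stuga) => wo
-- 12. boxtree.peekin(p=/si) => [lal]
-- 13. stash.holds(k=gujox) => no
-- 14. stash.index() => [rosa]

Answer: {gru_ok=gopava, redi=solipri, si/, si/lal=grolax, tru=sope}


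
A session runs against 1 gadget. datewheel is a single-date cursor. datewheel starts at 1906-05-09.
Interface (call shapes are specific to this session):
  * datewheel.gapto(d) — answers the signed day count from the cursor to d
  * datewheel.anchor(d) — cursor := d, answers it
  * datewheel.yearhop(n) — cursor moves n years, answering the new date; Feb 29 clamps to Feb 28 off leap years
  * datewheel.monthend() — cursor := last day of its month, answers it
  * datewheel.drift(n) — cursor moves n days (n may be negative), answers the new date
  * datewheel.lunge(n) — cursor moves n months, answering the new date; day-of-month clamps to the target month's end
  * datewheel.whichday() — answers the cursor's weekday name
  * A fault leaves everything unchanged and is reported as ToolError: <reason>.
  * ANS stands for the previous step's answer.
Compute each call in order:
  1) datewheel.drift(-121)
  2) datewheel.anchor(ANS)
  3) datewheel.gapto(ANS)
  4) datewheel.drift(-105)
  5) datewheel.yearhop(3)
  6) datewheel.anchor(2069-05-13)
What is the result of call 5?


Answer: 1908-09-25

Derivation:
>> datewheel.drift(n=-121)
<< 1906-01-08
>> datewheel.anchor(d=ANS)
<< 1906-01-08
>> datewheel.gapto(d=ANS)
<< 0
>> datewheel.drift(n=-105)
<< 1905-09-25
>> datewheel.yearhop(n=3)
<< 1908-09-25
>> datewheel.anchor(d=2069-05-13)
<< 2069-05-13


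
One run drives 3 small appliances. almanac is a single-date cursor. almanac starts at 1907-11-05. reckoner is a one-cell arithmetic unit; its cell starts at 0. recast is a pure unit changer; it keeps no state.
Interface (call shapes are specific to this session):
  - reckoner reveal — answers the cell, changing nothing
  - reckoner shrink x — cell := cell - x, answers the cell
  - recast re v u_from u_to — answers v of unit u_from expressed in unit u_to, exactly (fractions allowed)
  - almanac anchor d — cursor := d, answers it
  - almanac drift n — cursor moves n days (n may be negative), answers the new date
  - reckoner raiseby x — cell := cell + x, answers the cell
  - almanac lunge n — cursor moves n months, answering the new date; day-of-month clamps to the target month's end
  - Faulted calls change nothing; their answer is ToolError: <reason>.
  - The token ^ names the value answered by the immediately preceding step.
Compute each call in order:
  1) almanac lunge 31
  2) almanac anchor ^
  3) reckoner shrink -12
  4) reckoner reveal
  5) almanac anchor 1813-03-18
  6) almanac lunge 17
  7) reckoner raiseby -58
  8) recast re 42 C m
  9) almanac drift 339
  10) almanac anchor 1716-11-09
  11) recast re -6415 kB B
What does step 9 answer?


Answer: 1815-07-23

Derivation:
% almanac lunge(31) : 1910-06-05
% almanac anchor(^) : 1910-06-05
% reckoner shrink(-12) : 12
% reckoner reveal() : 12
% almanac anchor(1813-03-18) : 1813-03-18
% almanac lunge(17) : 1814-08-18
% reckoner raiseby(-58) : -46
% recast re(42, C, m) : ToolError: incompatible units
% almanac drift(339) : 1815-07-23
% almanac anchor(1716-11-09) : 1716-11-09
% recast re(-6415, kB, B) : -6415000


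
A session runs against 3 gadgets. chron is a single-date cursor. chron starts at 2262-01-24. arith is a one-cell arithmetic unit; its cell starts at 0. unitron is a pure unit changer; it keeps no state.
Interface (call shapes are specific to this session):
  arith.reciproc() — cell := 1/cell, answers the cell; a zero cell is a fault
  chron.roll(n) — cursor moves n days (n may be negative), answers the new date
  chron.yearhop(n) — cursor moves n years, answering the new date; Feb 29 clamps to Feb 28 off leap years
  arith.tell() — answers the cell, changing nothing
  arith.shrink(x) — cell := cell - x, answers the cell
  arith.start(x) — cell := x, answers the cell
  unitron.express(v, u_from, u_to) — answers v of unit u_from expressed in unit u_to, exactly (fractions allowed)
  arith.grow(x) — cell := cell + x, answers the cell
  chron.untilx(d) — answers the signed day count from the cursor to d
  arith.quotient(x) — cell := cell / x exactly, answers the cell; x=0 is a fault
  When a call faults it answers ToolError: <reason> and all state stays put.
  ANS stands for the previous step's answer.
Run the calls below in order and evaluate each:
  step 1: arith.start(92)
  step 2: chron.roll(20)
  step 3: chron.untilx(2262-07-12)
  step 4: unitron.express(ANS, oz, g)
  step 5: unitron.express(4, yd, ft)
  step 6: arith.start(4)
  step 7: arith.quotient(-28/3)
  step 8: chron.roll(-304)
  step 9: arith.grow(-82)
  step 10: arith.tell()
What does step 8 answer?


Answer: 2261-04-15

Derivation:
% arith.start(x→92) == 92
% chron.roll(n→20) == 2262-02-13
% chron.untilx(d→2262-07-12) == 149
% unitron.express(v→ANS, u_from→oz, u_to→g) == 6758526313/1600000
% unitron.express(v→4, u_from→yd, u_to→ft) == 12
% arith.start(x→4) == 4
% arith.quotient(x→-28/3) == -3/7
% chron.roll(n→-304) == 2261-04-15
% arith.grow(x→-82) == -577/7
% arith.tell() == -577/7


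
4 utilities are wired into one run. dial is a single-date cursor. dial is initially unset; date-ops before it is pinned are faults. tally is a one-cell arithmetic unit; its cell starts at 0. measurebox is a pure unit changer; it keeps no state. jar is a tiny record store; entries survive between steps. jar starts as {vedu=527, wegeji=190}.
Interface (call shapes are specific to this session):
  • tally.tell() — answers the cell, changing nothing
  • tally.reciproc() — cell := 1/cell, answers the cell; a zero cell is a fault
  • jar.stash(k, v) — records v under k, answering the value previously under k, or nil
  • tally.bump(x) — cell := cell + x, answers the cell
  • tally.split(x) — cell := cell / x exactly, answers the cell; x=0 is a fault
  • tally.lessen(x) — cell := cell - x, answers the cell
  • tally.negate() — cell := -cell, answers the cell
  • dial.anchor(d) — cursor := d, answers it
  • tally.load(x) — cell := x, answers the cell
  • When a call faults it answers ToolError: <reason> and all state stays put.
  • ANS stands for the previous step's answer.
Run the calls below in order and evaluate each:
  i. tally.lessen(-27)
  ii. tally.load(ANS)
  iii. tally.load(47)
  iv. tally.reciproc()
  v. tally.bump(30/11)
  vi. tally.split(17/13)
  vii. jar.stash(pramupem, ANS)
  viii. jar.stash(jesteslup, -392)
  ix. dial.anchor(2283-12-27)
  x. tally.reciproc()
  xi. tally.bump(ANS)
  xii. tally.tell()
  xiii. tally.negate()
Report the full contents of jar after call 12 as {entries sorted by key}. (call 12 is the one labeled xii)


Answer: {jesteslup=-392, pramupem=18473/8789, vedu=527, wegeji=190}

Derivation:
I use tally.lessen passing x→-27, yielding 27.
Calling tally.load passing x→ANS, and observe 27.
Calling tally.load passing x→47, and get 47.
Then tally.reciproc(), and see 1/47.
Invoking tally.bump passing x→30/11, yielding 1421/517.
I try tally.split passing x→17/13, → 18473/8789.
Next I call jar.stash passing k→pramupem, v→ANS: nil.
I run jar.stash passing k→jesteslup, v→-392, which returns nil.
Using dial.anchor passing d→2283-12-27, which returns 2283-12-27.
Calling tally.reciproc, → 8789/18473.
Invoking tally.bump passing x→ANS, and observe 17578/18473.
I try tally.tell(), and see 17578/18473.
Invoking tally.negate(), — result: -17578/18473.


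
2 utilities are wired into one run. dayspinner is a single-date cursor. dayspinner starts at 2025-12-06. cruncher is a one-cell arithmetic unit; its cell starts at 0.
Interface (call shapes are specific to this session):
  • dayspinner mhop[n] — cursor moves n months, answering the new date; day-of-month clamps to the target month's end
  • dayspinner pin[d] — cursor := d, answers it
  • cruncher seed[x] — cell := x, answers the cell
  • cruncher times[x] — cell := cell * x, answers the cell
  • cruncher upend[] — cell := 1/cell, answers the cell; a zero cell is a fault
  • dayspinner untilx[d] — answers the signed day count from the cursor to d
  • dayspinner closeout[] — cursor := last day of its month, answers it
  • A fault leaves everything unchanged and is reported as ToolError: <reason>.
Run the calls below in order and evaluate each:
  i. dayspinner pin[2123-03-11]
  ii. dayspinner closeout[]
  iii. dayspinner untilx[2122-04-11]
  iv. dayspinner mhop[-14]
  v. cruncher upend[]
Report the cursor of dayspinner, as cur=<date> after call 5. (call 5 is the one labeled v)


Answer: cur=2122-01-31

Derivation:
[in] dayspinner pin d→2123-03-11
:: 2123-03-11
[in] dayspinner closeout
:: 2123-03-31
[in] dayspinner untilx d→2122-04-11
:: -354
[in] dayspinner mhop n→-14
:: 2122-01-31
[in] cruncher upend
:: ToolError: reciprocal of zero


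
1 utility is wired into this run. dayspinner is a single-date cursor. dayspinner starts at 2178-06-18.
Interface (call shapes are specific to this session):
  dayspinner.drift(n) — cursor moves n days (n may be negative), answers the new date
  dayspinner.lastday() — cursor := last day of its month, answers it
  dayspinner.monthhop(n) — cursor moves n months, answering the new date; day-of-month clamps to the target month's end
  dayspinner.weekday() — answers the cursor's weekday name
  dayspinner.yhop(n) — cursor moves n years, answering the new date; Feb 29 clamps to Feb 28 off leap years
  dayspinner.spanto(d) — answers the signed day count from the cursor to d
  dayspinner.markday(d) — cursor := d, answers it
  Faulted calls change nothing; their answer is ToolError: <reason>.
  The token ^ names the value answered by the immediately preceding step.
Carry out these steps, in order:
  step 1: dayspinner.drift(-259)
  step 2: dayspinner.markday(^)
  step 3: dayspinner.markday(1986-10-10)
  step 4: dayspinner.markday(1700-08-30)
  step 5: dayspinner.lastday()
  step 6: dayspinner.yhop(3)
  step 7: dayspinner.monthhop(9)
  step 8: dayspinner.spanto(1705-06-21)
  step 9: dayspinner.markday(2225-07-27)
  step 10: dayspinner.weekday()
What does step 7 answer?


Answer: 1704-05-31

Derivation:
>>> dayspinner.drift n: -259
= 2177-10-02
>>> dayspinner.markday d: ^
= 2177-10-02
>>> dayspinner.markday d: 1986-10-10
= 1986-10-10
>>> dayspinner.markday d: 1700-08-30
= 1700-08-30
>>> dayspinner.lastday
= 1700-08-31
>>> dayspinner.yhop n: 3
= 1703-08-31
>>> dayspinner.monthhop n: 9
= 1704-05-31
>>> dayspinner.spanto d: 1705-06-21
= 386
>>> dayspinner.markday d: 2225-07-27
= 2225-07-27
>>> dayspinner.weekday
= Wednesday


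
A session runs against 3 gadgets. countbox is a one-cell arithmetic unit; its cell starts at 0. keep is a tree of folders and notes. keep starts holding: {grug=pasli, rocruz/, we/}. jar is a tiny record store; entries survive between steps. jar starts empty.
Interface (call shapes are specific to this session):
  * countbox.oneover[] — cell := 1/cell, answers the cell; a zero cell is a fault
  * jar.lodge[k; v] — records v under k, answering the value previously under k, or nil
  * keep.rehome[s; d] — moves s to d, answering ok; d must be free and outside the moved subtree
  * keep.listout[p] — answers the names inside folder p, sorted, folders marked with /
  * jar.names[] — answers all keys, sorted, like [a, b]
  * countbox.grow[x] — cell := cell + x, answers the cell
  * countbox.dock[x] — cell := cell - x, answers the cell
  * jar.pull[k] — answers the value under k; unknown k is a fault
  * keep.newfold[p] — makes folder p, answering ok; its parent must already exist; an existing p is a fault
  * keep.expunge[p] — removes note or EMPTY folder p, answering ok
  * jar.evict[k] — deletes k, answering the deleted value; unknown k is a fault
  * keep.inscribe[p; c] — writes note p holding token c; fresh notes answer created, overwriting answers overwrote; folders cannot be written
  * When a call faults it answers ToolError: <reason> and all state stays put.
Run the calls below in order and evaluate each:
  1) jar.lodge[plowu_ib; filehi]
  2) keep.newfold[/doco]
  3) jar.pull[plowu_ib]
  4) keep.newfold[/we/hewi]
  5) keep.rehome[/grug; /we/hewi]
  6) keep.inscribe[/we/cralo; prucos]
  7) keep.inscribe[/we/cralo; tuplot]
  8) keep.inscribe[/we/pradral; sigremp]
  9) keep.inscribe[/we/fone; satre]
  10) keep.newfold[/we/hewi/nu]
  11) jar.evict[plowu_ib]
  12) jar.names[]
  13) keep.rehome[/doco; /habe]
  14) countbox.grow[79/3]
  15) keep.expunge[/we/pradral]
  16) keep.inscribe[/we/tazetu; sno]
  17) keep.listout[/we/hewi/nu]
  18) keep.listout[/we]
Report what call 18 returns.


I call jar.lodge using k=plowu_ib, v=filehi, yielding nil.
Calling keep.newfold using p=/doco, giving ok.
Using jar.pull using k=plowu_ib, yielding filehi.
I try keep.newfold using p=/we/hewi, — result: ok.
Now I run keep.rehome using s=/grug, d=/we/hewi, giving ToolError: exists.
Using keep.inscribe using p=/we/cralo, c=prucos, which returns created.
I call keep.inscribe using p=/we/cralo, c=tuplot, → overwrote.
Using keep.inscribe using p=/we/pradral, c=sigremp, yielding created.
I invoke keep.inscribe using p=/we/fone, c=satre, yielding created.
Using keep.newfold using p=/we/hewi/nu, and observe ok.
Next I call jar.evict using k=plowu_ib, giving filehi.
I run jar.names, and observe [].
Invoking keep.rehome using s=/doco, d=/habe, which returns ok.
I run countbox.grow using x=79/3: 79/3.
I call keep.expunge using p=/we/pradral, and observe ok.
I try keep.inscribe using p=/we/tazetu, c=sno: created.
I call keep.listout using p=/we/hewi/nu: [].
I try keep.listout using p=/we, which returns [cralo, fone, hewi/, tazetu].

Answer: [cralo, fone, hewi/, tazetu]


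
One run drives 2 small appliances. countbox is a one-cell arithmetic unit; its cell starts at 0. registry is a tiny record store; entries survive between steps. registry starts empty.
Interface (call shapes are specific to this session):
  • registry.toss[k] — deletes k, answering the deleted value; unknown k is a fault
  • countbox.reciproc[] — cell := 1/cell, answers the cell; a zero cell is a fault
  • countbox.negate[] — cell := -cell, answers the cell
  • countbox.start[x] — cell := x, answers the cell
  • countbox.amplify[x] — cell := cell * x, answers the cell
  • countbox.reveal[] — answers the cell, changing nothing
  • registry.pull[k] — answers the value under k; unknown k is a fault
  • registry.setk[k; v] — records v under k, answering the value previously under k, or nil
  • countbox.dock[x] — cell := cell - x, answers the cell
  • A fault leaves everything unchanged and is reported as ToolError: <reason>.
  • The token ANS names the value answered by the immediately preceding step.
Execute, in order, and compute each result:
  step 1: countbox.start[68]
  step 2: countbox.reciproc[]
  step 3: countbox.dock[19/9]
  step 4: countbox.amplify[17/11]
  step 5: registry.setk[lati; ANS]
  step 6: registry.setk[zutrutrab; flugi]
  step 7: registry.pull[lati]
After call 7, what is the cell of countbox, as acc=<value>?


~$ countbox.start x='68'
  68
~$ countbox.reciproc
  1/68
~$ countbox.dock x='19/9'
  -1283/612
~$ countbox.amplify x='17/11'
  -1283/396
~$ registry.setk k='lati' v='ANS'
  nil
~$ registry.setk k='zutrutrab' v='flugi'
  nil
~$ registry.pull k='lati'
  -1283/396

Answer: acc=-1283/396


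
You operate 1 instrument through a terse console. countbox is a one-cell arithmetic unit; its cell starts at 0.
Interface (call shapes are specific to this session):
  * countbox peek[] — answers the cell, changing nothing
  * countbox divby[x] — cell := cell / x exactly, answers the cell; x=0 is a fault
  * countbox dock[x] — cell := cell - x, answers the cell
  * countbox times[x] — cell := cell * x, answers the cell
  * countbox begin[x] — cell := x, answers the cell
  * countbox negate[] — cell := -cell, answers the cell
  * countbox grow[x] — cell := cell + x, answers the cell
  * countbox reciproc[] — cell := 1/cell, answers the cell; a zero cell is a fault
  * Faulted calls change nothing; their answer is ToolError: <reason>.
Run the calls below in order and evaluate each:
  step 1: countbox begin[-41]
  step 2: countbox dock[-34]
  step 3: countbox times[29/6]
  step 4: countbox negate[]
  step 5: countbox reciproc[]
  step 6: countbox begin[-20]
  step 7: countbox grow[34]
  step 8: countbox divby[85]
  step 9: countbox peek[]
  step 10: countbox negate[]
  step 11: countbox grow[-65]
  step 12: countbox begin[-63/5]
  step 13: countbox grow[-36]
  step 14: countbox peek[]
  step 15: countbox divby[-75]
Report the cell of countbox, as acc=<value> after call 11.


Answer: acc=-5539/85

Derivation:
CALL countbox begin[x→-41]
RET  -41
CALL countbox dock[x→-34]
RET  -7
CALL countbox times[x→29/6]
RET  -203/6
CALL countbox negate[]
RET  203/6
CALL countbox reciproc[]
RET  6/203
CALL countbox begin[x→-20]
RET  -20
CALL countbox grow[x→34]
RET  14
CALL countbox divby[x→85]
RET  14/85
CALL countbox peek[]
RET  14/85
CALL countbox negate[]
RET  -14/85
CALL countbox grow[x→-65]
RET  -5539/85
CALL countbox begin[x→-63/5]
RET  -63/5
CALL countbox grow[x→-36]
RET  -243/5
CALL countbox peek[]
RET  -243/5
CALL countbox divby[x→-75]
RET  81/125


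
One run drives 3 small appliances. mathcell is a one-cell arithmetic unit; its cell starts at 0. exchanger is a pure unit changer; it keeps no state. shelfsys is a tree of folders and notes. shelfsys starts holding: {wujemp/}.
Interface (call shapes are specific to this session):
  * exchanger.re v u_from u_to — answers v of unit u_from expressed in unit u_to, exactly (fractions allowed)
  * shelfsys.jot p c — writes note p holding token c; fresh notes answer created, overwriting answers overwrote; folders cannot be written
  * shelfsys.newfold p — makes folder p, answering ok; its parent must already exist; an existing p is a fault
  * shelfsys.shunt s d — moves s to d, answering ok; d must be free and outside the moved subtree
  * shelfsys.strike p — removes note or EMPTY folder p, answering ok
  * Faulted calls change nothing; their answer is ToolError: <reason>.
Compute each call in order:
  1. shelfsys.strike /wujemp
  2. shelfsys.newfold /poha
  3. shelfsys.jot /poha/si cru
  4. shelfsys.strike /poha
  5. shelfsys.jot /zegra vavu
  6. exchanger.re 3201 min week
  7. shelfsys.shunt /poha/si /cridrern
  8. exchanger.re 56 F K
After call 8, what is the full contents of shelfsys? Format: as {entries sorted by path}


Answer: {cridrern=cru, poha/, zegra=vavu}

Derivation:
! strike(p: /wujemp) == ok
! newfold(p: /poha) == ok
! jot(p: /poha/si, c: cru) == created
! strike(p: /poha) == ToolError: not empty
! jot(p: /zegra, c: vavu) == created
! re(v: 3201, u_from: min, u_to: week) == 1067/3360
! shunt(s: /poha/si, d: /cridrern) == ok
! re(v: 56, u_from: F, u_to: K) == 17189/60
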